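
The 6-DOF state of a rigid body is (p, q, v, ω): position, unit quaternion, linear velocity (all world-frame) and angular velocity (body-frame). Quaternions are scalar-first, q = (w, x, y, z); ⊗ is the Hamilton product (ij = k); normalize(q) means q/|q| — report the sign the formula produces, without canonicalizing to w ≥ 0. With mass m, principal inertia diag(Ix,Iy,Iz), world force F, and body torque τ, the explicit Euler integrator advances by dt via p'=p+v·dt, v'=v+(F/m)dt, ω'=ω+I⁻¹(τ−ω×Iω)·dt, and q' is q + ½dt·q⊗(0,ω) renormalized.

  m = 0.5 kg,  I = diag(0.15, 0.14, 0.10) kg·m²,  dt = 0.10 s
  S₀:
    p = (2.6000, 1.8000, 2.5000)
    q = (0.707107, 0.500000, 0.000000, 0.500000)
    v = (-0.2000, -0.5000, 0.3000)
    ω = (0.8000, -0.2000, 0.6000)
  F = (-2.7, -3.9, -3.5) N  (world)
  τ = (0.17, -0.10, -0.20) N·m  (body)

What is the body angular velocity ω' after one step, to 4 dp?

α = I⁻¹(τ − ω×Iω) = (1.1013, -0.8857, -2.0160)
new body rate ω' = (0.9101, -0.2886, 0.3984)

ω' = (0.9101, -0.2886, 0.3984)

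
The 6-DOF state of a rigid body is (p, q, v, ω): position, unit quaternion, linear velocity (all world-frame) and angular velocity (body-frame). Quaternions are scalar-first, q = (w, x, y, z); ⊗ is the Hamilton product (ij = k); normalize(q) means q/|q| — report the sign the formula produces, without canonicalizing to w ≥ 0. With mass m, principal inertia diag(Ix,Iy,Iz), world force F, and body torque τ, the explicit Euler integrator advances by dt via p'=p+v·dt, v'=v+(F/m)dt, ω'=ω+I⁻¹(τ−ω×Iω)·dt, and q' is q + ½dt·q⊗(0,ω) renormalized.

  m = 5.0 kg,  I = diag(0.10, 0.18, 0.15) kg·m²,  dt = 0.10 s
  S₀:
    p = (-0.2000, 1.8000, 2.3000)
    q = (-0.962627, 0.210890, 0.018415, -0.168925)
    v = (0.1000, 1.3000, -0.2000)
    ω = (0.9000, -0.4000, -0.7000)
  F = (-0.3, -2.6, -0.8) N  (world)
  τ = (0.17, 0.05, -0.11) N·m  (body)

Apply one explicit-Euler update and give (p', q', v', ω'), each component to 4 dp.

p' = (-0.1900, 1.9300, 2.2800)
q' = (-0.9759, 0.1633, 0.0374, -0.1400)
v' = (0.0940, 1.2480, -0.2160)
ω' = (1.0784, -0.3897, -0.7541)

linear accel F/m = (-0.0600, -0.5200, -0.1600)
p' = p + v·dt = (-0.1900, 1.9300, 2.2800)
v' = v + a·dt = (0.0940, 1.2480, -0.2160)
gyro term ω×Iω = (-0.0084, 0.0315, -0.0288)
α = I⁻¹(τ − ω×Iω) = (1.7840, 0.1028, -0.5413)
ω + α·dt = (1.0784, -0.3897, -0.7541)
Hamilton product q⊗(0,ω) = (-0.3006825, -0.9468248, 0.3806413, 0.5729094)
updated quaternion q' = (-0.9759, 0.1633, 0.0374, -0.1400)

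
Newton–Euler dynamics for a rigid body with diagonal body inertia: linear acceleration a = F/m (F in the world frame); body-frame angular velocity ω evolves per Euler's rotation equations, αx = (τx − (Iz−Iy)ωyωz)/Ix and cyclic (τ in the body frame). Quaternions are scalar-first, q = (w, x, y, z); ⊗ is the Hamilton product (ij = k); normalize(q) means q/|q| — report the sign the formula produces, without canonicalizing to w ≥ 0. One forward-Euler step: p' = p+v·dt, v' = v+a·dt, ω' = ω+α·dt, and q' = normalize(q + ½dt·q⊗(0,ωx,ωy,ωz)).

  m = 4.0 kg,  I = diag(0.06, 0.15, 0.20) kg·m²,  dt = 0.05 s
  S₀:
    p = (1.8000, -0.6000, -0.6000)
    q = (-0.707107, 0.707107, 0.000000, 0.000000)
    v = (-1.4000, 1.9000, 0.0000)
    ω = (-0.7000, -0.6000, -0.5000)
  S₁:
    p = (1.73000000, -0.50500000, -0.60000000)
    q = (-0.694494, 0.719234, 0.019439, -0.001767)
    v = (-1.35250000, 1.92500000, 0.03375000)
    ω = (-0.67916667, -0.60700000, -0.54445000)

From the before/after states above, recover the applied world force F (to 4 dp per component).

F = (3.8000, 2.0000, 2.7000)

Δv = v₁−v₀ = (0.04750000, 0.02500000, 0.03375000)
F = m·Δv/dt = (3.8000, 2.0000, 2.7000)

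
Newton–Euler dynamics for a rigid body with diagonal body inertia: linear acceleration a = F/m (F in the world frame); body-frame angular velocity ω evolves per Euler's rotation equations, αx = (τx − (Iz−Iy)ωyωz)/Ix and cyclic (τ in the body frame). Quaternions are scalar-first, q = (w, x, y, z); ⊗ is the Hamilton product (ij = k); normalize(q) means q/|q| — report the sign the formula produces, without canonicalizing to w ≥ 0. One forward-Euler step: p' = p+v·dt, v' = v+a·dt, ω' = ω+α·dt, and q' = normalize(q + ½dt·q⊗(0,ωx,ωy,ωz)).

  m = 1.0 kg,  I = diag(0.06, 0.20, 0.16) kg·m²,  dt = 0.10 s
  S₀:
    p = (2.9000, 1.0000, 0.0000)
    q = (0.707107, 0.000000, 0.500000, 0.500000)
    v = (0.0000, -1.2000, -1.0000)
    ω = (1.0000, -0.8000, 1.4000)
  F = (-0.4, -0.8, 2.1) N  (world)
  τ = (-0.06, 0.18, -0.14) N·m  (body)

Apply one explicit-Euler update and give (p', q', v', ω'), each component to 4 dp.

p' = (2.9000, 0.8800, -0.1000)
q' = (0.6890, 0.0900, 0.4945, 0.5222)
v' = (-0.0400, -1.2800, -0.7900)
ω' = (0.8253, -0.6400, 1.3825)

a = F/m = (-0.4000, -0.8000, 2.1000)
new position p' = (2.9000, 0.8800, -0.1000)
v + (F/m)dt = (-0.0400, -1.2800, -0.7900)
gyro term ω×Iω = (0.0448, -0.1400, -0.1120)
(τ − ω×Iω)/I = (-1.7467, 1.6000, -0.1750)
new body rate ω' = (0.8253, -0.6400, 1.3825)
Hamilton product q⊗(0,ω) = (-0.3000000, 1.8071070, -0.0656856, 0.4899498)
q' = normalize(q + ½dt·q⊗(0,ω)) = (0.6890, 0.0900, 0.4945, 0.5222)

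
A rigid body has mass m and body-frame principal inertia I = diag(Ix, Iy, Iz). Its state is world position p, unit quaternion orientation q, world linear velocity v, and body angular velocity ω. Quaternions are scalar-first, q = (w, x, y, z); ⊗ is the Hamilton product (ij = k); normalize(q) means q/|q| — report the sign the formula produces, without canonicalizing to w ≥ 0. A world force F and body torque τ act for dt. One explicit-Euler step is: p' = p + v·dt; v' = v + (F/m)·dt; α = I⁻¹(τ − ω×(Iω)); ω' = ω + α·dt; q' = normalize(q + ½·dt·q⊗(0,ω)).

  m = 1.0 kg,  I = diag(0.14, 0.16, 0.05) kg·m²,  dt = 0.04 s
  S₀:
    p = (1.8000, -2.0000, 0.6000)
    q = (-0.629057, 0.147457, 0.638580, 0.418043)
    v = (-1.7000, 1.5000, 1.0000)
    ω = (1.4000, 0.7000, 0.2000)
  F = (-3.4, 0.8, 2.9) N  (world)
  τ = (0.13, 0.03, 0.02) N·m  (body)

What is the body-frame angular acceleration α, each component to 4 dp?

α = (1.0386, 0.0300, 0.0080)

precession coupling ω×(Iω) = (-0.0154, 0.0252, 0.0196)
(τ − ω×Iω)/I = (1.0386, 0.0300, 0.0080)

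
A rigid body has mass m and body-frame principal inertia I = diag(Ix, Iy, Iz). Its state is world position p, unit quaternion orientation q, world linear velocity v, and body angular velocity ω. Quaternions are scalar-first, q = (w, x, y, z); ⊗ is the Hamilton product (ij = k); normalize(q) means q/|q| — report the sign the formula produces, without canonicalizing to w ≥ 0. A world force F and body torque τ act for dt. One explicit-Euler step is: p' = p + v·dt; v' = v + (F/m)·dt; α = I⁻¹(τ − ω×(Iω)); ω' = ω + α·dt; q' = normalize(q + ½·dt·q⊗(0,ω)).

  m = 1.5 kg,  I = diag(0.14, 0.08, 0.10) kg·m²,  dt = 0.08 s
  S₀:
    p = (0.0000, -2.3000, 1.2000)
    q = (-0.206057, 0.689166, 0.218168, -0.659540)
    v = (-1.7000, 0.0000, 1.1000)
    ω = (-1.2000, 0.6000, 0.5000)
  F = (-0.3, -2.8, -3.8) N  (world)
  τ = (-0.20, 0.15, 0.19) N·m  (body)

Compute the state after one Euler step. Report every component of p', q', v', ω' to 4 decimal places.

p' = (-0.1360, -2.3000, 1.2880)
q' = (-0.1648, 0.7181, 0.2307, -0.6356)
v' = (-1.7160, -0.1493, 0.8973)
ω' = (-1.3177, 0.7740, 0.6174)

(τ − ω×Iω)/I = (-1.4714, 2.1750, 1.4680)
ω' = ω + α·dt = (-1.3177, 0.7740, 0.6174)
Hamilton product q⊗(0,ω) = (1.0258684, 0.7520764, 0.3232308, 0.5722727)
q + ½dt·q⊗(0,ω), renormalized = (-0.1648, 0.7181, 0.2307, -0.6356)
p + v·dt = (-0.1360, -2.3000, 1.2880)
new velocity v' = (-1.7160, -0.1493, 0.8973)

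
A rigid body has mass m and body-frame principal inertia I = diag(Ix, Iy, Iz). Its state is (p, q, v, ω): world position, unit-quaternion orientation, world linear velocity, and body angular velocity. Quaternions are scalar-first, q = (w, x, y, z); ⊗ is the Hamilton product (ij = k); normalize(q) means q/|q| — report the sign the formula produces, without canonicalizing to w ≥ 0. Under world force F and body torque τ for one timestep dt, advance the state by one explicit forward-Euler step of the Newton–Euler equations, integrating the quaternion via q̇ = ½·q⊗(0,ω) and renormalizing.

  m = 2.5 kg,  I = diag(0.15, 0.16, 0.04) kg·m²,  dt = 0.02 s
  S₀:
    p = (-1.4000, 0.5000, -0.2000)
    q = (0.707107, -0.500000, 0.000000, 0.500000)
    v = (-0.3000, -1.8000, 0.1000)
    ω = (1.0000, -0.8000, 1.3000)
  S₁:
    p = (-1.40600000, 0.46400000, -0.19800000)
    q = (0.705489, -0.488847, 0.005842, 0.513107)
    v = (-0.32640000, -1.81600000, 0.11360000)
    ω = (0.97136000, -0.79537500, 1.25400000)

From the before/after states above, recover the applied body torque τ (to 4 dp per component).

τ = (-0.0900, 0.1800, -0.1000)

rate change Δω = (-0.02864000, 0.00462500, -0.04600000)
τ = I·(Δω/dt) + ω₀×(Iω₀) = (-0.0900, 0.1800, -0.1000)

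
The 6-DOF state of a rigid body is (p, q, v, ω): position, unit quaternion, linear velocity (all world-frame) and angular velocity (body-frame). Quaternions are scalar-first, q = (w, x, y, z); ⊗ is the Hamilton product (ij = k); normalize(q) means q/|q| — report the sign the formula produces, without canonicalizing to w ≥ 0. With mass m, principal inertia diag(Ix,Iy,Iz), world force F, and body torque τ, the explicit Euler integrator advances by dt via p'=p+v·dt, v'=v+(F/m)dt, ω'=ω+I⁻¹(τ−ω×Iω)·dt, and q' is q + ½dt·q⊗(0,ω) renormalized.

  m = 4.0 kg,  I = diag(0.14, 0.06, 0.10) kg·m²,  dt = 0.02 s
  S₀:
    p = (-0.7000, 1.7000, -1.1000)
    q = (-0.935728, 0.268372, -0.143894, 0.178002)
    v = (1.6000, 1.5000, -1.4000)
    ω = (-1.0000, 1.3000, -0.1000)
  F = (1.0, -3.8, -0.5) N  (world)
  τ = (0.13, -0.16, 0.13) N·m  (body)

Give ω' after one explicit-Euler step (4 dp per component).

ω' = (-0.9807, 1.2453, -0.0948)

α = I⁻¹(τ − ω×Iω) = (0.9657, -2.7333, 0.2600)
new body rate ω' = (-0.9807, 1.2453, -0.0948)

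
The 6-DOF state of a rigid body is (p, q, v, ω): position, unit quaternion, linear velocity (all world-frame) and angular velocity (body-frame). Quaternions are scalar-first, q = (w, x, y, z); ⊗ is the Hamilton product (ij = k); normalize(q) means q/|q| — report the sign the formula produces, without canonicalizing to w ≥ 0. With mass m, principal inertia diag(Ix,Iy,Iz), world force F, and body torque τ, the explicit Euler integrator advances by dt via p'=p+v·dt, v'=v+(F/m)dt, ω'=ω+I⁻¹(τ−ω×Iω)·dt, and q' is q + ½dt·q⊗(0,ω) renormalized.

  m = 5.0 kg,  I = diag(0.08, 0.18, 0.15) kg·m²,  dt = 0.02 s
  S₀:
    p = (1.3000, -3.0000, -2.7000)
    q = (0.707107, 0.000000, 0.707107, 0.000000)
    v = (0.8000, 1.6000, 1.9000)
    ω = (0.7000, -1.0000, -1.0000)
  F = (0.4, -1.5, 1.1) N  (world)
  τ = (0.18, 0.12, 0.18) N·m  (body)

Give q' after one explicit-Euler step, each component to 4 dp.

q' = (0.7141, -0.0021, 0.6999, -0.0120)

q⊗(0,ω) = (0.7071070, -0.2121321, -0.7071070, -1.2020819)
q + ½dt·q⊗(0,ω), renormalized = (0.7141, -0.0021, 0.6999, -0.0120)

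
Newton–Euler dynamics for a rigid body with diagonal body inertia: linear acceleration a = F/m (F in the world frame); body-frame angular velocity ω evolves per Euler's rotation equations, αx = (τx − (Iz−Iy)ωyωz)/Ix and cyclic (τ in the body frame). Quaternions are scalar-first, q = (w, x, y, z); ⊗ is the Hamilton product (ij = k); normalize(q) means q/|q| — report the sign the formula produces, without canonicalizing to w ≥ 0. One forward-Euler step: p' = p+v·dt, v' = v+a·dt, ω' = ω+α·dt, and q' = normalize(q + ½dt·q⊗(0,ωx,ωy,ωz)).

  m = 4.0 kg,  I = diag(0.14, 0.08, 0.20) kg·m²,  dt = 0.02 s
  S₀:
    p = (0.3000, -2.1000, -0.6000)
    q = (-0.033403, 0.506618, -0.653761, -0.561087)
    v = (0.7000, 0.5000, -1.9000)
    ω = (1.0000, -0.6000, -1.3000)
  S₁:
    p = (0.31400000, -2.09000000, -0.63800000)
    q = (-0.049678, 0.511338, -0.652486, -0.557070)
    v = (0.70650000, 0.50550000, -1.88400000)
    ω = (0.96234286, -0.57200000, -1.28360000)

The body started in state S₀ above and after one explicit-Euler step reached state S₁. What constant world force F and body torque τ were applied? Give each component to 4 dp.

F = (1.3000, 1.1000, 3.2000)
τ = (-0.1700, 0.1900, 0.2000)

velocity change Δv = (0.00650000, 0.00550000, 0.01600000)
F = m·Δv/dt = (1.3000, 1.1000, 3.2000)
rate change Δω = (-0.03765714, 0.02800000, 0.01640000)
applied torque τ = (-0.1700, 0.1900, 0.2000)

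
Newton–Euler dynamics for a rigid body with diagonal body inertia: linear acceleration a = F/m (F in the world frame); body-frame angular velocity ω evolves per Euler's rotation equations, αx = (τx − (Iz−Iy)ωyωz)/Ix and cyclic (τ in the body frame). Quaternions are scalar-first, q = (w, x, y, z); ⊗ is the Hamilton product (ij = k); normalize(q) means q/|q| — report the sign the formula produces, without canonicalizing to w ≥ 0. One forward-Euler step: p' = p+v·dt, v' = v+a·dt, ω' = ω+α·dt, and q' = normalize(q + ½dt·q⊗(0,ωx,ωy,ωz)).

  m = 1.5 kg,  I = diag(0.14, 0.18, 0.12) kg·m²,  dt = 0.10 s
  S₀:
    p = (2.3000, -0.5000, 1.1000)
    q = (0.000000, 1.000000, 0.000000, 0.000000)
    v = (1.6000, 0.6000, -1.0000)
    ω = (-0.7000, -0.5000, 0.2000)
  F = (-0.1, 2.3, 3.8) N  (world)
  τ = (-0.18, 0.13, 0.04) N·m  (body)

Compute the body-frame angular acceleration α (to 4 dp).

precession coupling ω×(Iω) = (0.0060, -0.0028, 0.0140)
angular accel α = (-1.3286, 0.7378, 0.2167)

α = (-1.3286, 0.7378, 0.2167)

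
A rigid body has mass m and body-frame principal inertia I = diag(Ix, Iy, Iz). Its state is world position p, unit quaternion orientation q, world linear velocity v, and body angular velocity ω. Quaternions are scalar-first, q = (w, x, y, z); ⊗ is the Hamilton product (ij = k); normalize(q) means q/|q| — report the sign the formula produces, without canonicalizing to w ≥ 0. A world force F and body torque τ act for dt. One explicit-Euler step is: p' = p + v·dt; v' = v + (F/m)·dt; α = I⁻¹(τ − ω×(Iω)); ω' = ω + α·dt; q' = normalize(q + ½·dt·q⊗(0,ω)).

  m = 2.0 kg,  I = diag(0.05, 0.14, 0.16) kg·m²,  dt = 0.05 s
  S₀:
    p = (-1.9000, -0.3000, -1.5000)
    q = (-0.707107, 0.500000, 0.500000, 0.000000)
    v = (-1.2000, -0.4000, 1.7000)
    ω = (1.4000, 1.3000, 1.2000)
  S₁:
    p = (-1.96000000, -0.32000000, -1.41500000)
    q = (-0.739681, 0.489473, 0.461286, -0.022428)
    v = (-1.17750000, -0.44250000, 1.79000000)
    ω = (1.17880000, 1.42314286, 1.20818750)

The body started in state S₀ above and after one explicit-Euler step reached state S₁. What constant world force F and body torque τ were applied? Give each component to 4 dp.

rate change Δω = (-0.22120000, 0.12314286, 0.00818750)
τ = I·(Δω/dt) + ω₀×(Iω₀) = (-0.1900, 0.1600, 0.1900)
v₁ − v₀ = (0.02250000, -0.04250000, 0.09000000)
F = m·Δv/dt = (0.9000, -1.7000, 3.6000)

F = (0.9000, -1.7000, 3.6000)
τ = (-0.1900, 0.1600, 0.1900)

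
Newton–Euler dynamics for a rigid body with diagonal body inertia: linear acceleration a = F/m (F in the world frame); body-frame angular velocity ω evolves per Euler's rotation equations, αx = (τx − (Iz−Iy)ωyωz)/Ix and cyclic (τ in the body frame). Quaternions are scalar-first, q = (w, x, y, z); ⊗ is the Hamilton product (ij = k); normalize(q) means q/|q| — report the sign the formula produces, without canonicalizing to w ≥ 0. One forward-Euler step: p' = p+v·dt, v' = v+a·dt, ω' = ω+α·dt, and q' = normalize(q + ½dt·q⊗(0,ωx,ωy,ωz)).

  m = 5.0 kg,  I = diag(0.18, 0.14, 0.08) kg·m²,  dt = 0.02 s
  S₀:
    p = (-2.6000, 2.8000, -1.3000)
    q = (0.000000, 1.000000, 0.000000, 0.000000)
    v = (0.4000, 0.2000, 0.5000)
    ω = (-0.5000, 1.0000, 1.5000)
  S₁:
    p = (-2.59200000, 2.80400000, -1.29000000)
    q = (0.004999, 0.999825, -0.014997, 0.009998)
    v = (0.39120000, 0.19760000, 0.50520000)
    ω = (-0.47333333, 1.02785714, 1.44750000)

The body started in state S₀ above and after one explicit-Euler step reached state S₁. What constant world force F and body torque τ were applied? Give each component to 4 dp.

F = (-2.2000, -0.6000, 1.3000)
τ = (0.1500, 0.1200, -0.1900)

ω₁ − ω₀ = (0.02666667, 0.02785714, -0.05250000)
ω₀×(Iω₀) = (-0.0900, -0.0750, 0.0200)
I·α + gyro = (0.1500, 0.1200, -0.1900)
v₁ − v₀ = (-0.00880000, -0.00240000, 0.00520000)
m·(v₁−v₀)/dt = (-2.2000, -0.6000, 1.3000)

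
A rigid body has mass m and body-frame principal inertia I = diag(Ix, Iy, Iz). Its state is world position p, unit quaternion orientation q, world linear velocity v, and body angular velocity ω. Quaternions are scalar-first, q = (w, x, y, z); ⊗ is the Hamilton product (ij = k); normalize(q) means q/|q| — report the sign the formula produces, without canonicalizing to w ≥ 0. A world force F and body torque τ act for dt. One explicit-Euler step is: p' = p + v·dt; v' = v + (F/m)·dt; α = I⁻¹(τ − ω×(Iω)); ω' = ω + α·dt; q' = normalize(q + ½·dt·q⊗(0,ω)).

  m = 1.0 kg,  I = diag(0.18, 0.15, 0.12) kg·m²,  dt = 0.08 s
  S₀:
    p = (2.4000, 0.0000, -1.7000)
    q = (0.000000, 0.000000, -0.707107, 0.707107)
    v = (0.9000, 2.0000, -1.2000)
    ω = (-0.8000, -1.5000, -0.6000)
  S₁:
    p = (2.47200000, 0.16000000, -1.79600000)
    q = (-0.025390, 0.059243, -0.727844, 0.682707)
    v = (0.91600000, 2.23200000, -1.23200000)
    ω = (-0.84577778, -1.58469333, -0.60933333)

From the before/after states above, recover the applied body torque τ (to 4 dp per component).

Δω = ω₁−ω₀ = (-0.04577778, -0.08469333, -0.00933333)
τ = I·(Δω/dt) + ω₀×(Iω₀) = (-0.1300, -0.1300, -0.0500)

τ = (-0.1300, -0.1300, -0.0500)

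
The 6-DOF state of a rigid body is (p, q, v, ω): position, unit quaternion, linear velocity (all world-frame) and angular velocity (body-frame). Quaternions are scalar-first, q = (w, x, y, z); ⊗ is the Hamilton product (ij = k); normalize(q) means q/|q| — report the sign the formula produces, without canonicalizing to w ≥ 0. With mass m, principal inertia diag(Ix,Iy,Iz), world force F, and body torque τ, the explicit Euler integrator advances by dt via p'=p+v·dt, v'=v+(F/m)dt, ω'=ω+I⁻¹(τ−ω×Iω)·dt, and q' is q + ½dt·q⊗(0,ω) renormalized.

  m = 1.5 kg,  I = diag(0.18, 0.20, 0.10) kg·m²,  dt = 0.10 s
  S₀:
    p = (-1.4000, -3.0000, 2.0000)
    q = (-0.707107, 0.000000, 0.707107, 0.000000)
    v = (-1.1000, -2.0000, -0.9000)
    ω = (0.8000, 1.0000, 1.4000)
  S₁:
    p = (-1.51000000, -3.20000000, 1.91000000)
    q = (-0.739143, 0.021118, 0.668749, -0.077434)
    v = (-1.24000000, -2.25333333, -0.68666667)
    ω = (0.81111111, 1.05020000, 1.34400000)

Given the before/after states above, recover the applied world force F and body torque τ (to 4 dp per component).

F = (-2.1000, -3.8000, 3.2000)
τ = (-0.1200, 0.1900, -0.0400)

v₁ − v₀ = (-0.14000000, -0.25333333, 0.21333333)
applied force F = (-2.1000, -3.8000, 3.2000)
Δω = ω₁−ω₀ = (0.01111111, 0.05020000, -0.05600000)
ω₀×(Iω₀) = (-0.1400, 0.0896, 0.0160)
τ = I·(Δω/dt) + ω₀×(Iω₀) = (-0.1200, 0.1900, -0.0400)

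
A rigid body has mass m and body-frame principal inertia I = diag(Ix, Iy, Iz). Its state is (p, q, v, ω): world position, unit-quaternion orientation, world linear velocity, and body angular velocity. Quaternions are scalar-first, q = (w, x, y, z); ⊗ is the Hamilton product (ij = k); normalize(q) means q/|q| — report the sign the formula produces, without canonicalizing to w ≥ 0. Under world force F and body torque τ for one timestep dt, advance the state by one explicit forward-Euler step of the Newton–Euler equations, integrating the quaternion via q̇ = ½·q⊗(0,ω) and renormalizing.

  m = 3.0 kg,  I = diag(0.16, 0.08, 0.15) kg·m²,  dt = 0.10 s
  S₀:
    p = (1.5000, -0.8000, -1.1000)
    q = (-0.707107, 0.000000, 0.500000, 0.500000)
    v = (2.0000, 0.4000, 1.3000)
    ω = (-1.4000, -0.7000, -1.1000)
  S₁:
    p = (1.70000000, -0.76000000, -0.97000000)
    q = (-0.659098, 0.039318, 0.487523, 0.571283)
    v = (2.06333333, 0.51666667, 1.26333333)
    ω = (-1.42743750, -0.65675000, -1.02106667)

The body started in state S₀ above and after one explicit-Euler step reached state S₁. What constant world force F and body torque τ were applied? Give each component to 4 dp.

v₁ − v₀ = (0.06333333, 0.11666667, -0.03666667)
m·(v₁−v₀)/dt = (1.9000, 3.5000, -1.1000)
Δω = ω₁−ω₀ = (-0.02743750, 0.04325000, 0.07893333)
precession coupling = (0.0539, 0.0154, -0.0784)
τ = I·(Δω/dt) + ω₀×(Iω₀) = (0.0100, 0.0500, 0.0400)

F = (1.9000, 3.5000, -1.1000)
τ = (0.0100, 0.0500, 0.0400)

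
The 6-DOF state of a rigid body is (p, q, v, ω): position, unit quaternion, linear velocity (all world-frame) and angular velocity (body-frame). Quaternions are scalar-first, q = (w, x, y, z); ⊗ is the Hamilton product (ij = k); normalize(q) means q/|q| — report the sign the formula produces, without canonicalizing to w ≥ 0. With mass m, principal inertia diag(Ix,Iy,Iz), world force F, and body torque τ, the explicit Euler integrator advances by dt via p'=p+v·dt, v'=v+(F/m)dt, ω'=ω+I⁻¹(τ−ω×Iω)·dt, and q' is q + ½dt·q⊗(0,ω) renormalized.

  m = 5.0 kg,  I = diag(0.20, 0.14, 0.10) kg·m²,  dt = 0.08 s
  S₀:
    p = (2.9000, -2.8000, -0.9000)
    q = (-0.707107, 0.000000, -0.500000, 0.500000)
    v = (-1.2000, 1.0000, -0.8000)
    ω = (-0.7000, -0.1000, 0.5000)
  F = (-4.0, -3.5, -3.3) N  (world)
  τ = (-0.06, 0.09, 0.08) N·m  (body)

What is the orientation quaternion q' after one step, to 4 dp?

2q̇ = q⊗(0,ω) = (-0.3000000, 0.2949749, -0.2792893, -0.7035535)
q + ½dt·q⊗(0,ω), renormalized = (-0.7187, 0.0118, -0.5109, 0.4716)

q' = (-0.7187, 0.0118, -0.5109, 0.4716)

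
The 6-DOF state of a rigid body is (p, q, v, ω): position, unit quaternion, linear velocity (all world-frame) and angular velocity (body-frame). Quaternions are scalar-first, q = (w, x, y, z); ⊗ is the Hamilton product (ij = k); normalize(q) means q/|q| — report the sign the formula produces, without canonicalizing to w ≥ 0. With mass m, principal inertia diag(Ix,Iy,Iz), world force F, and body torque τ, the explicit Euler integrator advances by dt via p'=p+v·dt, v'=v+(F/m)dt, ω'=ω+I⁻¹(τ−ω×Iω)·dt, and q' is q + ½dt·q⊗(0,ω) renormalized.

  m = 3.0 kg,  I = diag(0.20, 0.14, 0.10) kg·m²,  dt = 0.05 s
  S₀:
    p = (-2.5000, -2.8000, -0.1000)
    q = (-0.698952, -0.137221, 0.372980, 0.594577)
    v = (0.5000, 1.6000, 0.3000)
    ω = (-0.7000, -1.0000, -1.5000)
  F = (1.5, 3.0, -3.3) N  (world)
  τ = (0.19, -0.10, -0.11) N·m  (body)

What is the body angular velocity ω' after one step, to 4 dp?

α = I⁻¹(τ − ω×Iω) = (1.2500, -1.4643, -0.6800)
ω' = ω + α·dt = (-0.6375, -1.0732, -1.5340)

ω' = (-0.6375, -1.0732, -1.5340)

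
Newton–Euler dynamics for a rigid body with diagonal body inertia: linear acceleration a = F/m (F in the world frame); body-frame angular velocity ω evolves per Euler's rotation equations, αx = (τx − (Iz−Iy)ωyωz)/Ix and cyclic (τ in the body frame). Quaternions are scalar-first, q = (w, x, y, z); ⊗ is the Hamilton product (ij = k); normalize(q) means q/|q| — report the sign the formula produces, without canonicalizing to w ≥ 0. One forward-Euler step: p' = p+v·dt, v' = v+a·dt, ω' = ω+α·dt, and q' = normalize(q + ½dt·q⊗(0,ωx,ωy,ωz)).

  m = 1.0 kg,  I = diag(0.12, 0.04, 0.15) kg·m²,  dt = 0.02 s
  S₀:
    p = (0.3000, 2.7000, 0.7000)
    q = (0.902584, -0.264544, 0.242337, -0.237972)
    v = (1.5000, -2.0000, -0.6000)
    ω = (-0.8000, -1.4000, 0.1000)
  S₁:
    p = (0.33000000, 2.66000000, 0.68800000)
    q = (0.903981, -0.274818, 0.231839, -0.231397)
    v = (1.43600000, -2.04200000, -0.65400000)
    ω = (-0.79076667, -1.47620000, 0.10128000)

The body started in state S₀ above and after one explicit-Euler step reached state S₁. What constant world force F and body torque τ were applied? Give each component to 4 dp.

v₁ − v₀ = (-0.06400000, -0.04200000, -0.05400000)
F = m·Δv/dt = (-3.2000, -2.1000, -2.7000)
Δω = ω₁−ω₀ = (0.00923333, -0.07620000, 0.00128000)
I·α + gyro = (0.0400, -0.1500, -0.0800)

F = (-3.2000, -2.1000, -2.7000)
τ = (0.0400, -0.1500, -0.0800)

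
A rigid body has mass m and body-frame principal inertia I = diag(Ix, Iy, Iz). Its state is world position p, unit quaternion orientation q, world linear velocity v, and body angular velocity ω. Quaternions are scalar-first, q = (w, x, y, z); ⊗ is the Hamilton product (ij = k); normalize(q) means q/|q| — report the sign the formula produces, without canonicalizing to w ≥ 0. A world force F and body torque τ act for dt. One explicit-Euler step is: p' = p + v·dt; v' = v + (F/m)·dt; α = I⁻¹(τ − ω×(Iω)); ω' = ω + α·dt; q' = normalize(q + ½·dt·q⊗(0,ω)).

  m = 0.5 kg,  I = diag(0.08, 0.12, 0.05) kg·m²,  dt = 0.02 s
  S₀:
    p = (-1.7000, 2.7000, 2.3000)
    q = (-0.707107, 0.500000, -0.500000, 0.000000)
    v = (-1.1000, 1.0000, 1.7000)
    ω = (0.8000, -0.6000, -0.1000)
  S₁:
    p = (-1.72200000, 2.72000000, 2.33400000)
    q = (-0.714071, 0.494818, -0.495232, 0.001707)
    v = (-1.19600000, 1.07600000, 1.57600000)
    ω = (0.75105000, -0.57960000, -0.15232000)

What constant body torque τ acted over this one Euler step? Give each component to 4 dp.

ω₁ − ω₀ = (-0.04895000, 0.02040000, -0.05232000)
I·α + gyro = (-0.2000, 0.1200, -0.1500)

τ = (-0.2000, 0.1200, -0.1500)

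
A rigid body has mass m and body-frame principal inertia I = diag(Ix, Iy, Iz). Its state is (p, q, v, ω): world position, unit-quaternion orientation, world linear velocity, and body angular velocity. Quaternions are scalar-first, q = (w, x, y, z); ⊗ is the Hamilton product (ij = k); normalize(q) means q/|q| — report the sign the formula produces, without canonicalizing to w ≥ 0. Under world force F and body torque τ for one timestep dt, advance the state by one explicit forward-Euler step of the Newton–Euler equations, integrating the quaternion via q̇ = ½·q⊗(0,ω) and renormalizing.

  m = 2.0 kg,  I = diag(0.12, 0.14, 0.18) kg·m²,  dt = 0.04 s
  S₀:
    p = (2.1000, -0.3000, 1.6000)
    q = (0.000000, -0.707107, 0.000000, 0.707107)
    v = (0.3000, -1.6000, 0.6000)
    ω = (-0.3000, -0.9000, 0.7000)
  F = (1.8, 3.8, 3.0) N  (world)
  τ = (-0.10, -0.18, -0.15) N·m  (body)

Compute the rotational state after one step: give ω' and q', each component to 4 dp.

ω' = (-0.3249, -0.9550, 0.6655)
q' = (-0.0141, -0.6942, 0.0057, 0.7196)

α = I⁻¹(τ − ω×Iω) = (-0.6233, -1.3757, -0.8633)
ω' = ω + α·dt = (-0.3249, -0.9550, 0.6655)
Hamilton product q⊗(0,ω) = (-0.7071070, 0.6363963, 0.2828428, 0.6363963)
updated quaternion q' = (-0.0141, -0.6942, 0.0057, 0.7196)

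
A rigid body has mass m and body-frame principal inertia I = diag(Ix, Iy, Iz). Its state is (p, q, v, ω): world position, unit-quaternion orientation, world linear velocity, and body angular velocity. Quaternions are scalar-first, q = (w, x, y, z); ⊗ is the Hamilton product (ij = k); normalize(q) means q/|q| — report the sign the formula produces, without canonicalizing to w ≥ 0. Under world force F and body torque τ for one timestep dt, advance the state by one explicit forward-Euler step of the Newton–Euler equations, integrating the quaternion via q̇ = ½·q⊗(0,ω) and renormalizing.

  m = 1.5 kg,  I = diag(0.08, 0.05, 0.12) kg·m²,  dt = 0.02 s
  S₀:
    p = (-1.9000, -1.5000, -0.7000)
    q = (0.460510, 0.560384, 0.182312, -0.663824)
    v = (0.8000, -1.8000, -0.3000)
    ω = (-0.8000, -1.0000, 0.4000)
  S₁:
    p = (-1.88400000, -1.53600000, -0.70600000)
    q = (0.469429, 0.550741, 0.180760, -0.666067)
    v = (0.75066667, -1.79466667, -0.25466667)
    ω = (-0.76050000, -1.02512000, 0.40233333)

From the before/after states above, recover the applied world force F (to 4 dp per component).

F = (-3.7000, 0.4000, 3.4000)

velocity change Δv = (-0.04933333, 0.00533333, 0.04533333)
applied force F = (-3.7000, 0.4000, 3.4000)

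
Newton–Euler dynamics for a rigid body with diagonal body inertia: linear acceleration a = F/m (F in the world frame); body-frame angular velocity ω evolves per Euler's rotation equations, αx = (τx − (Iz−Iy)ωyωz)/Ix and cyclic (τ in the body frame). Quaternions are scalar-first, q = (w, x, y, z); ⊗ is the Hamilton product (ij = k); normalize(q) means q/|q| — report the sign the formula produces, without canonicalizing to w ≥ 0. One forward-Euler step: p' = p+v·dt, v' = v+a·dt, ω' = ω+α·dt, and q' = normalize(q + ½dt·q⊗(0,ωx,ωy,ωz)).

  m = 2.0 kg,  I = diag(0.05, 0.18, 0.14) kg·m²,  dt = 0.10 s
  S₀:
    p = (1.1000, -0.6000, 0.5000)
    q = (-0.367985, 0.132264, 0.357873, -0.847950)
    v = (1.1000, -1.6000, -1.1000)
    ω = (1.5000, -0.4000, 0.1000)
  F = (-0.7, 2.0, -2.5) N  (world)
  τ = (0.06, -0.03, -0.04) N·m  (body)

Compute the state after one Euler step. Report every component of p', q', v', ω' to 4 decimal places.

a = F/m = (-0.3500, 1.0000, -1.2500)
p' = p + v·dt = (1.2100, -0.7600, 0.3900)
v' = v + a·dt = (1.0650, -1.5000, -1.2250)
α = I⁻¹(τ − ω×Iω) = (1.1680, -0.0917, 0.2714)
ω + α·dt = (1.6168, -0.4092, 0.1271)
q⊗(0,ω) = (0.0295482, -0.8553702, -1.1379574, -0.6265136)
q + ½dt·q⊗(0,ω), renormalized = (-0.3654, 0.0892, 0.3001, -0.8766)

p' = (1.2100, -0.7600, 0.3900)
q' = (-0.3654, 0.0892, 0.3001, -0.8766)
v' = (1.0650, -1.5000, -1.2250)
ω' = (1.6168, -0.4092, 0.1271)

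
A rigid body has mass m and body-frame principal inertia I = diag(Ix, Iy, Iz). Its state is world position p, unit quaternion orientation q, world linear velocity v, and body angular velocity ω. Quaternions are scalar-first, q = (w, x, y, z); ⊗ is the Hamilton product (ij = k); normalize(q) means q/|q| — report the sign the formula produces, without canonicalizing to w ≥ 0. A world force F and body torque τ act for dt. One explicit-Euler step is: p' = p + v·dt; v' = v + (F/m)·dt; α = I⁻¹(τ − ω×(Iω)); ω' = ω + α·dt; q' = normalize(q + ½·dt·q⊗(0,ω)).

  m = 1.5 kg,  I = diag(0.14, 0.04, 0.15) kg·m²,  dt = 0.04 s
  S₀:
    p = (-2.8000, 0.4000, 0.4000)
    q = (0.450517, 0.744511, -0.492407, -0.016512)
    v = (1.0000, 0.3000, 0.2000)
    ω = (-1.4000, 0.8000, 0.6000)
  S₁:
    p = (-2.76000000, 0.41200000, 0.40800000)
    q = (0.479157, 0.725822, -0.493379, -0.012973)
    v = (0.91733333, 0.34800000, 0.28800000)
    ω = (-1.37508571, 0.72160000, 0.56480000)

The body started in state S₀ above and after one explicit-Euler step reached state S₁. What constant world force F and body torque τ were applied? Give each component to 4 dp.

ω₁ − ω₀ = (0.02491429, -0.07840000, -0.03520000)
precession coupling = (0.0528, 0.0084, 0.1120)
applied torque τ = (0.1400, -0.0700, -0.0200)
Δv = v₁−v₀ = (-0.08266667, 0.04800000, 0.08800000)
F = m·Δv/dt = (-3.1000, 1.8000, 3.3000)

F = (-3.1000, 1.8000, 3.3000)
τ = (0.1400, -0.0700, -0.0200)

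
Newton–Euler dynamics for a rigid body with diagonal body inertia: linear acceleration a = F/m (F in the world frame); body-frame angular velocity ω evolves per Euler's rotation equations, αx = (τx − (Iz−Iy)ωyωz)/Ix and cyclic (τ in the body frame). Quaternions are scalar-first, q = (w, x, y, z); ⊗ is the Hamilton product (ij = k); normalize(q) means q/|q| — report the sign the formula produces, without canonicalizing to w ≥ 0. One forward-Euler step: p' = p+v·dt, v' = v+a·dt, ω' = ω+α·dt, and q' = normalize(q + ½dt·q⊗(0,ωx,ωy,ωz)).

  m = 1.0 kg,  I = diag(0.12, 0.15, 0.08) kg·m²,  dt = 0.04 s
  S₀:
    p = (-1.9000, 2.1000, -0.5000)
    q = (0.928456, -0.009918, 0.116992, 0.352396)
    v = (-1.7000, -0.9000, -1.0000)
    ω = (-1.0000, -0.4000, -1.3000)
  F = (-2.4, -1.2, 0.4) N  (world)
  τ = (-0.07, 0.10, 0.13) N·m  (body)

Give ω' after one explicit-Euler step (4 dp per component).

ω×(Iω) gyroscopic = (-0.0364, 0.0520, 0.0120)
α = I⁻¹(τ − ω×Iω) = (-0.2800, 0.3200, 1.4750)
ω + α·dt = (-1.0112, -0.3872, -1.2410)

ω' = (-1.0112, -0.3872, -1.2410)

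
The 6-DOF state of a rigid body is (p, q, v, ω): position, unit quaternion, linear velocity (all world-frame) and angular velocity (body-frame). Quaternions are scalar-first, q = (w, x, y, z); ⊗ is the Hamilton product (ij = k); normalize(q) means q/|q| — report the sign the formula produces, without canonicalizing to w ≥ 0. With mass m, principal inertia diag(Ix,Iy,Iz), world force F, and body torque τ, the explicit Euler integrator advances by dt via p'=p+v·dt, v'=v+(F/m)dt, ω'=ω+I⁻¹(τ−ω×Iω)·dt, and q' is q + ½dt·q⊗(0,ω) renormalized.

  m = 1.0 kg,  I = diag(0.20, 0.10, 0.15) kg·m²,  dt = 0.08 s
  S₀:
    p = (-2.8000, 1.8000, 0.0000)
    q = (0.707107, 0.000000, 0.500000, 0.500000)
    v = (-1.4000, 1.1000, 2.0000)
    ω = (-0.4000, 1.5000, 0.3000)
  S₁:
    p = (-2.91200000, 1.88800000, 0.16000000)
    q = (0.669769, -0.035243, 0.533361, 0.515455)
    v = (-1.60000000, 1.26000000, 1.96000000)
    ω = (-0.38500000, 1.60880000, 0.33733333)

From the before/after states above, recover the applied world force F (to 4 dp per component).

F = (-2.5000, 2.0000, -0.5000)

velocity change Δv = (-0.20000000, 0.16000000, -0.04000000)
applied force F = (-2.5000, 2.0000, -0.5000)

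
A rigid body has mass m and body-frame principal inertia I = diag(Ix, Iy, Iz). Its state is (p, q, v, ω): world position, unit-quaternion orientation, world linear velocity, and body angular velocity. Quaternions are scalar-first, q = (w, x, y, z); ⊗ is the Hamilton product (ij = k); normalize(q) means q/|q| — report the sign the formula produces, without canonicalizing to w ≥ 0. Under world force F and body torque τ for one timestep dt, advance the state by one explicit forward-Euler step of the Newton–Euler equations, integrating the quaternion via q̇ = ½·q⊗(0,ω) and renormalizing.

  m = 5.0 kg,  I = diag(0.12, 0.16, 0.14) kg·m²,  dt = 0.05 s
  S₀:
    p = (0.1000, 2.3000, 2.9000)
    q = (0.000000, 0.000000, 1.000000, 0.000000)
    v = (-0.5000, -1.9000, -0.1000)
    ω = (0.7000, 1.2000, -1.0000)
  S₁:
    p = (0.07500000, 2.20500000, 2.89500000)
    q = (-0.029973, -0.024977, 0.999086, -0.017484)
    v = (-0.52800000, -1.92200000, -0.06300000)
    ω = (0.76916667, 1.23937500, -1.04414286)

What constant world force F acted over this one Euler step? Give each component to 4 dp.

v₁ − v₀ = (-0.02800000, -0.02200000, 0.03700000)
m·(v₁−v₀)/dt = (-2.8000, -2.2000, 3.7000)

F = (-2.8000, -2.2000, 3.7000)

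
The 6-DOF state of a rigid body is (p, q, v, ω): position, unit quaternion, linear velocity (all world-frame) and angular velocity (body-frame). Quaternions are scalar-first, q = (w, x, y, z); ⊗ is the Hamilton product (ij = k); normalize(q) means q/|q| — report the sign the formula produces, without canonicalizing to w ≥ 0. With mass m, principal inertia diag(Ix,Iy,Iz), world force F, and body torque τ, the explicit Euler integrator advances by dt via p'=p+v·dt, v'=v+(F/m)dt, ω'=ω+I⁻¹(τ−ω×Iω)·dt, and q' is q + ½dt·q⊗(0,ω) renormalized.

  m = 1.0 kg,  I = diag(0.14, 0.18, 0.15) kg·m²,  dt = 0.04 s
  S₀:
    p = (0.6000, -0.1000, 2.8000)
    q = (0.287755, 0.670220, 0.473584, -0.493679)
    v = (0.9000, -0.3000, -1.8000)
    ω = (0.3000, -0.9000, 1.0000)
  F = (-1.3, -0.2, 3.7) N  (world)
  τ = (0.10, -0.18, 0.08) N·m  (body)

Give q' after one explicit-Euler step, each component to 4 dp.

q' = (0.3020, 0.6723, 0.4519, -0.5026)

Hamilton product q⊗(0,ω) = (0.7188386, 0.1155994, -1.0773032, -0.4575182)
updated quaternion q' = (0.3020, 0.6723, 0.4519, -0.5026)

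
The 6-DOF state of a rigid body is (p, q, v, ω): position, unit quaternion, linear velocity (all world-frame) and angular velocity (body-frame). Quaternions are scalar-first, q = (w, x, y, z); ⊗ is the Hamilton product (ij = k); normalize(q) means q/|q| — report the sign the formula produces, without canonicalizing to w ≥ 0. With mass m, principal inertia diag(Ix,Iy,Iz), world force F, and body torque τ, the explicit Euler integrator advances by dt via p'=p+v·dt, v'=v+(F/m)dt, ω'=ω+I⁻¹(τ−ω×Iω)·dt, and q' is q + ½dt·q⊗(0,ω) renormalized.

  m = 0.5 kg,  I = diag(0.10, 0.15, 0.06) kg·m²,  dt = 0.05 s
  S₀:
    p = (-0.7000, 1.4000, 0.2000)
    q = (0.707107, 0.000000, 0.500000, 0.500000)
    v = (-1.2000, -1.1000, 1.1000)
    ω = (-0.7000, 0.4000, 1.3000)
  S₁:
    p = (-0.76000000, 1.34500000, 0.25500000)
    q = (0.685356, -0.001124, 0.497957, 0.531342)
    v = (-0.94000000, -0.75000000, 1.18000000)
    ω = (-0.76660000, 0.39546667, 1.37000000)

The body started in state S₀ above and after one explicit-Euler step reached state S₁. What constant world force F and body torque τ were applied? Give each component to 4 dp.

F = (2.6000, 3.5000, 0.8000)
τ = (-0.1800, -0.0500, 0.0700)

Δω = ω₁−ω₀ = (-0.06660000, -0.00453333, 0.07000000)
ω₀×(Iω₀) = (-0.0468, -0.0364, -0.0140)
I·α + gyro = (-0.1800, -0.0500, 0.0700)
velocity change Δv = (0.26000000, 0.35000000, 0.08000000)
F = m·Δv/dt = (2.6000, 3.5000, 0.8000)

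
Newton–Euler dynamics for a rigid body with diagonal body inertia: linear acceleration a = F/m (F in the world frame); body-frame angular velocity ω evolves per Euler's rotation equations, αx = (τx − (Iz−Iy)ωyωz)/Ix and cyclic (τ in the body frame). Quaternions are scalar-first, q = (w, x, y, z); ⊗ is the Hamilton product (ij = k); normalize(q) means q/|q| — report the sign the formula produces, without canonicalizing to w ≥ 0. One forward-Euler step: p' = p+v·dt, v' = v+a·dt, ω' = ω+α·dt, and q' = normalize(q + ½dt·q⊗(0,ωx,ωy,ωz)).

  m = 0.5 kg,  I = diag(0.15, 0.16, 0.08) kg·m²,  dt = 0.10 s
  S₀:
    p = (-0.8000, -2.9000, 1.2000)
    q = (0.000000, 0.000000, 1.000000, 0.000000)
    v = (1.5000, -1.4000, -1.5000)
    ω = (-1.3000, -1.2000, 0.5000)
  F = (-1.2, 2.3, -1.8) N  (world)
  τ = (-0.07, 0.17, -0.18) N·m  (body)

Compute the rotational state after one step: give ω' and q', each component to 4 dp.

precession coupling ω×(Iω) = (0.0480, -0.0455, 0.0156)
angular accel α = (-0.7867, 1.3469, -2.4450)
new body rate ω' = (-1.3787, -1.0653, 0.2555)
q⊗(0,ω) = (1.2000000, 0.5000000, 0.0000000, 1.3000000)
updated quaternion q' = (0.0597, 0.0249, 0.9958, 0.0647)

ω' = (-1.3787, -1.0653, 0.2555)
q' = (0.0597, 0.0249, 0.9958, 0.0647)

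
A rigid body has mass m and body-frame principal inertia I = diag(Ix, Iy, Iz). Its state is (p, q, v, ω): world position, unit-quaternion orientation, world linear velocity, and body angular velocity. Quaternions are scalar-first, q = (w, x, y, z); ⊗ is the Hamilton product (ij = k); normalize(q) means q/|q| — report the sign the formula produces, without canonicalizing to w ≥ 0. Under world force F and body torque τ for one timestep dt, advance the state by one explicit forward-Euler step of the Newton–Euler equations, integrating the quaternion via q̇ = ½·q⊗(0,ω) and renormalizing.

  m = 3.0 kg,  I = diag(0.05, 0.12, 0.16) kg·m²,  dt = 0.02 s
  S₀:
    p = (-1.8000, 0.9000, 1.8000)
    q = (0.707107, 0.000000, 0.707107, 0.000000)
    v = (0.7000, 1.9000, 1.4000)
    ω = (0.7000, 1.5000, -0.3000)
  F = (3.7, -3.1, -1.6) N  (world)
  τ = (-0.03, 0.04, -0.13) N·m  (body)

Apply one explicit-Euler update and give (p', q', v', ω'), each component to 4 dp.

gyro term ω×Iω = (-0.0180, 0.0231, 0.0735)
(τ − ω×Iω)/I = (-0.2400, 0.1408, -1.2719)
ω' = ω + α·dt = (0.6952, 1.5028, -0.3254)
q⊗(0,ω) = (-1.0606605, 0.2828428, 1.0606605, -0.7071070)
updated quaternion q' = (0.6964, 0.0028, 0.7176, -0.0071)
a = (1.2333, -1.0333, -0.5333)
p' = p + v·dt = (-1.7860, 0.9380, 1.8280)
v' = v + a·dt = (0.7247, 1.8793, 1.3893)

p' = (-1.7860, 0.9380, 1.8280)
q' = (0.6964, 0.0028, 0.7176, -0.0071)
v' = (0.7247, 1.8793, 1.3893)
ω' = (0.6952, 1.5028, -0.3254)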